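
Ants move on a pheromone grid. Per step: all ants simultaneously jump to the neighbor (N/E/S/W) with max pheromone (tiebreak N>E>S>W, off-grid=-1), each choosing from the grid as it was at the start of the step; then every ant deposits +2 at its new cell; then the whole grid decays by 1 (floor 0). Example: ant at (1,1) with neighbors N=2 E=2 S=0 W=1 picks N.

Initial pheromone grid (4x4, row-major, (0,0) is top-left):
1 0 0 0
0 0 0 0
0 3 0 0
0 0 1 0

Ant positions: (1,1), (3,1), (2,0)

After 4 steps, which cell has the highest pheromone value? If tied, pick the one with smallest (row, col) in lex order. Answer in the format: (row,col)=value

Step 1: ant0:(1,1)->S->(2,1) | ant1:(3,1)->N->(2,1) | ant2:(2,0)->E->(2,1)
  grid max=8 at (2,1)
Step 2: ant0:(2,1)->N->(1,1) | ant1:(2,1)->N->(1,1) | ant2:(2,1)->N->(1,1)
  grid max=7 at (2,1)
Step 3: ant0:(1,1)->S->(2,1) | ant1:(1,1)->S->(2,1) | ant2:(1,1)->S->(2,1)
  grid max=12 at (2,1)
Step 4: ant0:(2,1)->N->(1,1) | ant1:(2,1)->N->(1,1) | ant2:(2,1)->N->(1,1)
  grid max=11 at (2,1)
Final grid:
  0 0 0 0
  0 9 0 0
  0 11 0 0
  0 0 0 0
Max pheromone 11 at (2,1)

Answer: (2,1)=11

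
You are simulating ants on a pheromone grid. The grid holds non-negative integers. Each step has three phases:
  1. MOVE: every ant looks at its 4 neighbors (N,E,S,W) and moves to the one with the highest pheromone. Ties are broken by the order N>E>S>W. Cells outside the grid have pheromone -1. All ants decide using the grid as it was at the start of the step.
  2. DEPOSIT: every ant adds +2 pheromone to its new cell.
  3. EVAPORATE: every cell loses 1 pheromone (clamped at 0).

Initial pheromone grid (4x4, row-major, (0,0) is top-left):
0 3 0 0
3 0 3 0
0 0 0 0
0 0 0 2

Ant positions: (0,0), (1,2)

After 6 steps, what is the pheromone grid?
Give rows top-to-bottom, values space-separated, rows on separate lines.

After step 1: ants at (0,1),(0,2)
  0 4 1 0
  2 0 2 0
  0 0 0 0
  0 0 0 1
After step 2: ants at (0,2),(0,1)
  0 5 2 0
  1 0 1 0
  0 0 0 0
  0 0 0 0
After step 3: ants at (0,1),(0,2)
  0 6 3 0
  0 0 0 0
  0 0 0 0
  0 0 0 0
After step 4: ants at (0,2),(0,1)
  0 7 4 0
  0 0 0 0
  0 0 0 0
  0 0 0 0
After step 5: ants at (0,1),(0,2)
  0 8 5 0
  0 0 0 0
  0 0 0 0
  0 0 0 0
After step 6: ants at (0,2),(0,1)
  0 9 6 0
  0 0 0 0
  0 0 0 0
  0 0 0 0

0 9 6 0
0 0 0 0
0 0 0 0
0 0 0 0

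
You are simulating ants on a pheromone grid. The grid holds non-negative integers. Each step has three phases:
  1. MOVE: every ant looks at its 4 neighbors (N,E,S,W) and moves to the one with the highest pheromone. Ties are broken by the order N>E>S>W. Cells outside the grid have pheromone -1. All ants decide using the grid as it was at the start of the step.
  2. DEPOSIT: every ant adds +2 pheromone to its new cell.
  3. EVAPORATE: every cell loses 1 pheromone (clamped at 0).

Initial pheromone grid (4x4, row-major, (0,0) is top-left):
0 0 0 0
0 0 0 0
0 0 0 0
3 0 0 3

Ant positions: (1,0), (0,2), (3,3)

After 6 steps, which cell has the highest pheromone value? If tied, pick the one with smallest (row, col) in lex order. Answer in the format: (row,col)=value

Answer: (0,2)=4

Derivation:
Step 1: ant0:(1,0)->N->(0,0) | ant1:(0,2)->E->(0,3) | ant2:(3,3)->N->(2,3)
  grid max=2 at (3,0)
Step 2: ant0:(0,0)->E->(0,1) | ant1:(0,3)->S->(1,3) | ant2:(2,3)->S->(3,3)
  grid max=3 at (3,3)
Step 3: ant0:(0,1)->E->(0,2) | ant1:(1,3)->N->(0,3) | ant2:(3,3)->N->(2,3)
  grid max=2 at (3,3)
Step 4: ant0:(0,2)->E->(0,3) | ant1:(0,3)->W->(0,2) | ant2:(2,3)->S->(3,3)
  grid max=3 at (3,3)
Step 5: ant0:(0,3)->W->(0,2) | ant1:(0,2)->E->(0,3) | ant2:(3,3)->N->(2,3)
  grid max=3 at (0,2)
Step 6: ant0:(0,2)->E->(0,3) | ant1:(0,3)->W->(0,2) | ant2:(2,3)->S->(3,3)
  grid max=4 at (0,2)
Final grid:
  0 0 4 4
  0 0 0 0
  0 0 0 0
  0 0 0 3
Max pheromone 4 at (0,2)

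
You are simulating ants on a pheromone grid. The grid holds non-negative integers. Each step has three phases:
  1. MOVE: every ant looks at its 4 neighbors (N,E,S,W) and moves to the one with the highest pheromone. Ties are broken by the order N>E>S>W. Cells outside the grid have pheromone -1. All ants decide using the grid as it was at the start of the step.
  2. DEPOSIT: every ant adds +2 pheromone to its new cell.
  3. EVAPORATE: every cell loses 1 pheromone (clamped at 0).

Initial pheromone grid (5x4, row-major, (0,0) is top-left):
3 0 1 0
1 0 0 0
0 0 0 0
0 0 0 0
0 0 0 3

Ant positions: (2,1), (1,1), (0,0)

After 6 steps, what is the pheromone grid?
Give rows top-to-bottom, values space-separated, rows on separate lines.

After step 1: ants at (1,1),(1,0),(1,0)
  2 0 0 0
  4 1 0 0
  0 0 0 0
  0 0 0 0
  0 0 0 2
After step 2: ants at (1,0),(0,0),(0,0)
  5 0 0 0
  5 0 0 0
  0 0 0 0
  0 0 0 0
  0 0 0 1
After step 3: ants at (0,0),(1,0),(1,0)
  6 0 0 0
  8 0 0 0
  0 0 0 0
  0 0 0 0
  0 0 0 0
After step 4: ants at (1,0),(0,0),(0,0)
  9 0 0 0
  9 0 0 0
  0 0 0 0
  0 0 0 0
  0 0 0 0
After step 5: ants at (0,0),(1,0),(1,0)
  10 0 0 0
  12 0 0 0
  0 0 0 0
  0 0 0 0
  0 0 0 0
After step 6: ants at (1,0),(0,0),(0,0)
  13 0 0 0
  13 0 0 0
  0 0 0 0
  0 0 0 0
  0 0 0 0

13 0 0 0
13 0 0 0
0 0 0 0
0 0 0 0
0 0 0 0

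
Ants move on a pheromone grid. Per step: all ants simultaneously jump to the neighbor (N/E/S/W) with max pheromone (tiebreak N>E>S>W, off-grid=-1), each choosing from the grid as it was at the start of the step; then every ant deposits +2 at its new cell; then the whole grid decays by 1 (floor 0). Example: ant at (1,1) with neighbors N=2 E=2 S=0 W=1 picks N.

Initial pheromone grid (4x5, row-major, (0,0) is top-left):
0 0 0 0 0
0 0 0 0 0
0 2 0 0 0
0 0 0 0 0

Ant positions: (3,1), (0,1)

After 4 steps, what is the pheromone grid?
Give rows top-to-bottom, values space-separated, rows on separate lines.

After step 1: ants at (2,1),(0,2)
  0 0 1 0 0
  0 0 0 0 0
  0 3 0 0 0
  0 0 0 0 0
After step 2: ants at (1,1),(0,3)
  0 0 0 1 0
  0 1 0 0 0
  0 2 0 0 0
  0 0 0 0 0
After step 3: ants at (2,1),(0,4)
  0 0 0 0 1
  0 0 0 0 0
  0 3 0 0 0
  0 0 0 0 0
After step 4: ants at (1,1),(1,4)
  0 0 0 0 0
  0 1 0 0 1
  0 2 0 0 0
  0 0 0 0 0

0 0 0 0 0
0 1 0 0 1
0 2 0 0 0
0 0 0 0 0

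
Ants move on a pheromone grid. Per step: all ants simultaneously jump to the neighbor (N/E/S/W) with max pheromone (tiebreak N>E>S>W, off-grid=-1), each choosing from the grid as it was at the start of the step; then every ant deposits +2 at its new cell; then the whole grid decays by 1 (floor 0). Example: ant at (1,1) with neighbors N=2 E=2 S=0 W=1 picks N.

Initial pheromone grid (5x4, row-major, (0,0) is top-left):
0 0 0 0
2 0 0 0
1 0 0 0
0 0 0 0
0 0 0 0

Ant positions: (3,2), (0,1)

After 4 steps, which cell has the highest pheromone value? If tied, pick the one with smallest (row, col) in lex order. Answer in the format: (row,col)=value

Answer: (0,3)=3

Derivation:
Step 1: ant0:(3,2)->N->(2,2) | ant1:(0,1)->E->(0,2)
  grid max=1 at (0,2)
Step 2: ant0:(2,2)->N->(1,2) | ant1:(0,2)->E->(0,3)
  grid max=1 at (0,3)
Step 3: ant0:(1,2)->N->(0,2) | ant1:(0,3)->S->(1,3)
  grid max=1 at (0,2)
Step 4: ant0:(0,2)->E->(0,3) | ant1:(1,3)->N->(0,3)
  grid max=3 at (0,3)
Final grid:
  0 0 0 3
  0 0 0 0
  0 0 0 0
  0 0 0 0
  0 0 0 0
Max pheromone 3 at (0,3)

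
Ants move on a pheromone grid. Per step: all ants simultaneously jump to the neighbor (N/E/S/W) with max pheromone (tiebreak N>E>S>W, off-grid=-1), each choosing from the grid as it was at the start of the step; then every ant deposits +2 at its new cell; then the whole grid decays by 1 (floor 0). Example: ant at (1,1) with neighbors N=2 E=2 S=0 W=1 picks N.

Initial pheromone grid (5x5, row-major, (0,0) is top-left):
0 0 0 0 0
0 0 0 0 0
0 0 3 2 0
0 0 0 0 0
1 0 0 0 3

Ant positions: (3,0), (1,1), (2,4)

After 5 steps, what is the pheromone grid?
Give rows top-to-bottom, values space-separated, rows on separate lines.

After step 1: ants at (4,0),(0,1),(2,3)
  0 1 0 0 0
  0 0 0 0 0
  0 0 2 3 0
  0 0 0 0 0
  2 0 0 0 2
After step 2: ants at (3,0),(0,2),(2,2)
  0 0 1 0 0
  0 0 0 0 0
  0 0 3 2 0
  1 0 0 0 0
  1 0 0 0 1
After step 3: ants at (4,0),(0,3),(2,3)
  0 0 0 1 0
  0 0 0 0 0
  0 0 2 3 0
  0 0 0 0 0
  2 0 0 0 0
After step 4: ants at (3,0),(0,4),(2,2)
  0 0 0 0 1
  0 0 0 0 0
  0 0 3 2 0
  1 0 0 0 0
  1 0 0 0 0
After step 5: ants at (4,0),(1,4),(2,3)
  0 0 0 0 0
  0 0 0 0 1
  0 0 2 3 0
  0 0 0 0 0
  2 0 0 0 0

0 0 0 0 0
0 0 0 0 1
0 0 2 3 0
0 0 0 0 0
2 0 0 0 0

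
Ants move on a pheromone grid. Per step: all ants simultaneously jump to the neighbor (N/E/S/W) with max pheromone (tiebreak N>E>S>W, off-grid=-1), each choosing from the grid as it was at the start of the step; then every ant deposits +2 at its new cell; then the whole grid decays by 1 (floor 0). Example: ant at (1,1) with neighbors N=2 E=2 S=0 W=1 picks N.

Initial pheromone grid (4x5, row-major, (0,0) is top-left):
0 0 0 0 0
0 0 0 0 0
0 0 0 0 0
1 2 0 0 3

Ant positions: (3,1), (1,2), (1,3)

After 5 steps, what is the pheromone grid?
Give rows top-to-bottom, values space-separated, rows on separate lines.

After step 1: ants at (3,0),(0,2),(0,3)
  0 0 1 1 0
  0 0 0 0 0
  0 0 0 0 0
  2 1 0 0 2
After step 2: ants at (3,1),(0,3),(0,2)
  0 0 2 2 0
  0 0 0 0 0
  0 0 0 0 0
  1 2 0 0 1
After step 3: ants at (3,0),(0,2),(0,3)
  0 0 3 3 0
  0 0 0 0 0
  0 0 0 0 0
  2 1 0 0 0
After step 4: ants at (3,1),(0,3),(0,2)
  0 0 4 4 0
  0 0 0 0 0
  0 0 0 0 0
  1 2 0 0 0
After step 5: ants at (3,0),(0,2),(0,3)
  0 0 5 5 0
  0 0 0 0 0
  0 0 0 0 0
  2 1 0 0 0

0 0 5 5 0
0 0 0 0 0
0 0 0 0 0
2 1 0 0 0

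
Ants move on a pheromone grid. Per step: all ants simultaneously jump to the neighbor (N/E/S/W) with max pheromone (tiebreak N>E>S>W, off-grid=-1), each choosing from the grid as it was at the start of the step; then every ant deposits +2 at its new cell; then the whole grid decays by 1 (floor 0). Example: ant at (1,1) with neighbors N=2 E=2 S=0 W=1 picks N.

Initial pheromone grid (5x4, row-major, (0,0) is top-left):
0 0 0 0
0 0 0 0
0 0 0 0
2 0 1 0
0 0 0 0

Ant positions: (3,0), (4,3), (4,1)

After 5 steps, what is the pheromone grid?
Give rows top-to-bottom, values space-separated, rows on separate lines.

After step 1: ants at (2,0),(3,3),(3,1)
  0 0 0 0
  0 0 0 0
  1 0 0 0
  1 1 0 1
  0 0 0 0
After step 2: ants at (3,0),(2,3),(3,0)
  0 0 0 0
  0 0 0 0
  0 0 0 1
  4 0 0 0
  0 0 0 0
After step 3: ants at (2,0),(1,3),(2,0)
  0 0 0 0
  0 0 0 1
  3 0 0 0
  3 0 0 0
  0 0 0 0
After step 4: ants at (3,0),(0,3),(3,0)
  0 0 0 1
  0 0 0 0
  2 0 0 0
  6 0 0 0
  0 0 0 0
After step 5: ants at (2,0),(1,3),(2,0)
  0 0 0 0
  0 0 0 1
  5 0 0 0
  5 0 0 0
  0 0 0 0

0 0 0 0
0 0 0 1
5 0 0 0
5 0 0 0
0 0 0 0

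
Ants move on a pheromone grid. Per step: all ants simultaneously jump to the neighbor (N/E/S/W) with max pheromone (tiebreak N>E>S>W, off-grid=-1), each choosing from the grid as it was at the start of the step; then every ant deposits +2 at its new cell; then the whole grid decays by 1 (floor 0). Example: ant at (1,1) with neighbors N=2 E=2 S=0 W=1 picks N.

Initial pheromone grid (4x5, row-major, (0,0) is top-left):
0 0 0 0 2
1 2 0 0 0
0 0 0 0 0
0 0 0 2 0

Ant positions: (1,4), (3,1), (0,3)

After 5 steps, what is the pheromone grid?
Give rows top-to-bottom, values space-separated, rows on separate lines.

After step 1: ants at (0,4),(2,1),(0,4)
  0 0 0 0 5
  0 1 0 0 0
  0 1 0 0 0
  0 0 0 1 0
After step 2: ants at (1,4),(1,1),(1,4)
  0 0 0 0 4
  0 2 0 0 3
  0 0 0 0 0
  0 0 0 0 0
After step 3: ants at (0,4),(0,1),(0,4)
  0 1 0 0 7
  0 1 0 0 2
  0 0 0 0 0
  0 0 0 0 0
After step 4: ants at (1,4),(1,1),(1,4)
  0 0 0 0 6
  0 2 0 0 5
  0 0 0 0 0
  0 0 0 0 0
After step 5: ants at (0,4),(0,1),(0,4)
  0 1 0 0 9
  0 1 0 0 4
  0 0 0 0 0
  0 0 0 0 0

0 1 0 0 9
0 1 0 0 4
0 0 0 0 0
0 0 0 0 0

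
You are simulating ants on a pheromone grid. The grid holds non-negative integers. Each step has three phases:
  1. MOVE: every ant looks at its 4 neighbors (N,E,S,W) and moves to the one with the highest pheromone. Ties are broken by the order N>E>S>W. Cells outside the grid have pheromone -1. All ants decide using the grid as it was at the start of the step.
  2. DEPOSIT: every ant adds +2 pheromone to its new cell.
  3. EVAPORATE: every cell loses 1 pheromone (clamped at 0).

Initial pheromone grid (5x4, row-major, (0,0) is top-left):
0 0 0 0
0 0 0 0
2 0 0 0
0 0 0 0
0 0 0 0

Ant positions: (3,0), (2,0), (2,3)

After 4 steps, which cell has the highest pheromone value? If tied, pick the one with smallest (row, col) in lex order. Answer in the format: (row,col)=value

Answer: (2,0)=6

Derivation:
Step 1: ant0:(3,0)->N->(2,0) | ant1:(2,0)->N->(1,0) | ant2:(2,3)->N->(1,3)
  grid max=3 at (2,0)
Step 2: ant0:(2,0)->N->(1,0) | ant1:(1,0)->S->(2,0) | ant2:(1,3)->N->(0,3)
  grid max=4 at (2,0)
Step 3: ant0:(1,0)->S->(2,0) | ant1:(2,0)->N->(1,0) | ant2:(0,3)->S->(1,3)
  grid max=5 at (2,0)
Step 4: ant0:(2,0)->N->(1,0) | ant1:(1,0)->S->(2,0) | ant2:(1,3)->N->(0,3)
  grid max=6 at (2,0)
Final grid:
  0 0 0 1
  4 0 0 0
  6 0 0 0
  0 0 0 0
  0 0 0 0
Max pheromone 6 at (2,0)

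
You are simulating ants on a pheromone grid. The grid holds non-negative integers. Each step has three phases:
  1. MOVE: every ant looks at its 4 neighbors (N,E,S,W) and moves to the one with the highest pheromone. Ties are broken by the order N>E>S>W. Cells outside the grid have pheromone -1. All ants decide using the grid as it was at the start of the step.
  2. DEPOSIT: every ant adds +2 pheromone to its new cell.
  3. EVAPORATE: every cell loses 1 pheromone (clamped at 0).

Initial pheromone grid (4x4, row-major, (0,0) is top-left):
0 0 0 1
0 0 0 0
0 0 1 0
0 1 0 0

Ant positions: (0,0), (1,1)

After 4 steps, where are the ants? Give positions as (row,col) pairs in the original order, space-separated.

Step 1: ant0:(0,0)->E->(0,1) | ant1:(1,1)->N->(0,1)
  grid max=3 at (0,1)
Step 2: ant0:(0,1)->E->(0,2) | ant1:(0,1)->E->(0,2)
  grid max=3 at (0,2)
Step 3: ant0:(0,2)->W->(0,1) | ant1:(0,2)->W->(0,1)
  grid max=5 at (0,1)
Step 4: ant0:(0,1)->E->(0,2) | ant1:(0,1)->E->(0,2)
  grid max=5 at (0,2)

(0,2) (0,2)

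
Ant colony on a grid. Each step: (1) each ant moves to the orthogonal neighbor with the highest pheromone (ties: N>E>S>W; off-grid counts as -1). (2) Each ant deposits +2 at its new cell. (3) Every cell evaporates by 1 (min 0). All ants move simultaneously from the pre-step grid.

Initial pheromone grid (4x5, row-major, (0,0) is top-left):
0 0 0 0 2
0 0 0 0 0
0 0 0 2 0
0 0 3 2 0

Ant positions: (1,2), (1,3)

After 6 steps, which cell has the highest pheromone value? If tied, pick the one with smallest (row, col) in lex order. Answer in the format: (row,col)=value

Answer: (2,3)=2

Derivation:
Step 1: ant0:(1,2)->N->(0,2) | ant1:(1,3)->S->(2,3)
  grid max=3 at (2,3)
Step 2: ant0:(0,2)->E->(0,3) | ant1:(2,3)->S->(3,3)
  grid max=2 at (2,3)
Step 3: ant0:(0,3)->E->(0,4) | ant1:(3,3)->N->(2,3)
  grid max=3 at (2,3)
Step 4: ant0:(0,4)->S->(1,4) | ant1:(2,3)->S->(3,3)
  grid max=2 at (2,3)
Step 5: ant0:(1,4)->N->(0,4) | ant1:(3,3)->N->(2,3)
  grid max=3 at (2,3)
Step 6: ant0:(0,4)->S->(1,4) | ant1:(2,3)->S->(3,3)
  grid max=2 at (2,3)
Final grid:
  0 0 0 0 0
  0 0 0 0 1
  0 0 0 2 0
  0 0 0 2 0
Max pheromone 2 at (2,3)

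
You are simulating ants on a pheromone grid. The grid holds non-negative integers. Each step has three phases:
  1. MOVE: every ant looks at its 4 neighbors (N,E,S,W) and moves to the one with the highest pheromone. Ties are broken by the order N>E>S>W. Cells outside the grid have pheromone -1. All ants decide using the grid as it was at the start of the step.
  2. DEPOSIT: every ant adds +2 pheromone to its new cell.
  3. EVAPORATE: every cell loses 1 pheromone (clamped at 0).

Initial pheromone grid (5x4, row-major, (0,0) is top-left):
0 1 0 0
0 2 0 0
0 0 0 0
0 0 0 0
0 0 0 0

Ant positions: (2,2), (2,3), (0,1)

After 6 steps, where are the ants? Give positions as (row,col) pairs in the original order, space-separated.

Step 1: ant0:(2,2)->N->(1,2) | ant1:(2,3)->N->(1,3) | ant2:(0,1)->S->(1,1)
  grid max=3 at (1,1)
Step 2: ant0:(1,2)->W->(1,1) | ant1:(1,3)->W->(1,2) | ant2:(1,1)->E->(1,2)
  grid max=4 at (1,1)
Step 3: ant0:(1,1)->E->(1,2) | ant1:(1,2)->W->(1,1) | ant2:(1,2)->W->(1,1)
  grid max=7 at (1,1)
Step 4: ant0:(1,2)->W->(1,1) | ant1:(1,1)->E->(1,2) | ant2:(1,1)->E->(1,2)
  grid max=8 at (1,1)
Step 5: ant0:(1,1)->E->(1,2) | ant1:(1,2)->W->(1,1) | ant2:(1,2)->W->(1,1)
  grid max=11 at (1,1)
Step 6: ant0:(1,2)->W->(1,1) | ant1:(1,1)->E->(1,2) | ant2:(1,1)->E->(1,2)
  grid max=12 at (1,1)

(1,1) (1,2) (1,2)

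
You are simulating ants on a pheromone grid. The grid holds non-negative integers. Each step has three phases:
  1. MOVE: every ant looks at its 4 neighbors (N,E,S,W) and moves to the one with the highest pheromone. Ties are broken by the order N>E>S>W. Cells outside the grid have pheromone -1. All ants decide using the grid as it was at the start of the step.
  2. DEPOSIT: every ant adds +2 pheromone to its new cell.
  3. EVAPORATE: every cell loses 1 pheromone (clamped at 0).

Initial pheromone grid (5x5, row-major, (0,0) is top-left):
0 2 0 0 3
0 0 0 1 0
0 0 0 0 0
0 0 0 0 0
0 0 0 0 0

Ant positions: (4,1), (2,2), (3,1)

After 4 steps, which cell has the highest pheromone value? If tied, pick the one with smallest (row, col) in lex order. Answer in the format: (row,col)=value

Answer: (2,1)=4

Derivation:
Step 1: ant0:(4,1)->N->(3,1) | ant1:(2,2)->N->(1,2) | ant2:(3,1)->N->(2,1)
  grid max=2 at (0,4)
Step 2: ant0:(3,1)->N->(2,1) | ant1:(1,2)->N->(0,2) | ant2:(2,1)->S->(3,1)
  grid max=2 at (2,1)
Step 3: ant0:(2,1)->S->(3,1) | ant1:(0,2)->E->(0,3) | ant2:(3,1)->N->(2,1)
  grid max=3 at (2,1)
Step 4: ant0:(3,1)->N->(2,1) | ant1:(0,3)->E->(0,4) | ant2:(2,1)->S->(3,1)
  grid max=4 at (2,1)
Final grid:
  0 0 0 0 1
  0 0 0 0 0
  0 4 0 0 0
  0 4 0 0 0
  0 0 0 0 0
Max pheromone 4 at (2,1)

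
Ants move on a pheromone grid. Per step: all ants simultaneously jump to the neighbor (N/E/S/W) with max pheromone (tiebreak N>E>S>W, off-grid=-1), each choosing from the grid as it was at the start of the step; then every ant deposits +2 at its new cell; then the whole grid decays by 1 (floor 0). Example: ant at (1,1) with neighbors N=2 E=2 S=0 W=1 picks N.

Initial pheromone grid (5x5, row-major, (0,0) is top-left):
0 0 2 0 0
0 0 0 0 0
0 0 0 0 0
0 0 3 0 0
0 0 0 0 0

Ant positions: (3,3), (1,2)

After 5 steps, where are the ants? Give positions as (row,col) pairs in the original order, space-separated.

Step 1: ant0:(3,3)->W->(3,2) | ant1:(1,2)->N->(0,2)
  grid max=4 at (3,2)
Step 2: ant0:(3,2)->N->(2,2) | ant1:(0,2)->E->(0,3)
  grid max=3 at (3,2)
Step 3: ant0:(2,2)->S->(3,2) | ant1:(0,3)->W->(0,2)
  grid max=4 at (3,2)
Step 4: ant0:(3,2)->N->(2,2) | ant1:(0,2)->E->(0,3)
  grid max=3 at (3,2)
Step 5: ant0:(2,2)->S->(3,2) | ant1:(0,3)->W->(0,2)
  grid max=4 at (3,2)

(3,2) (0,2)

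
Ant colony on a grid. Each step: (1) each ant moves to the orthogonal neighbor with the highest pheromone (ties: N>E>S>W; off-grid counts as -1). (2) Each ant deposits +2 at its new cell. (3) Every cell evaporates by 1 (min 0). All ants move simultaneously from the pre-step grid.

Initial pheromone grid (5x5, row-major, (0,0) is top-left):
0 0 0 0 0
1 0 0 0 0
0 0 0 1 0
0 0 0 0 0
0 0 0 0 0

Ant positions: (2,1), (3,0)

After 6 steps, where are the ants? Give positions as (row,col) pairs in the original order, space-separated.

Step 1: ant0:(2,1)->N->(1,1) | ant1:(3,0)->N->(2,0)
  grid max=1 at (1,1)
Step 2: ant0:(1,1)->N->(0,1) | ant1:(2,0)->N->(1,0)
  grid max=1 at (0,1)
Step 3: ant0:(0,1)->E->(0,2) | ant1:(1,0)->N->(0,0)
  grid max=1 at (0,0)
Step 4: ant0:(0,2)->E->(0,3) | ant1:(0,0)->E->(0,1)
  grid max=1 at (0,1)
Step 5: ant0:(0,3)->E->(0,4) | ant1:(0,1)->E->(0,2)
  grid max=1 at (0,2)
Step 6: ant0:(0,4)->S->(1,4) | ant1:(0,2)->E->(0,3)
  grid max=1 at (0,3)

(1,4) (0,3)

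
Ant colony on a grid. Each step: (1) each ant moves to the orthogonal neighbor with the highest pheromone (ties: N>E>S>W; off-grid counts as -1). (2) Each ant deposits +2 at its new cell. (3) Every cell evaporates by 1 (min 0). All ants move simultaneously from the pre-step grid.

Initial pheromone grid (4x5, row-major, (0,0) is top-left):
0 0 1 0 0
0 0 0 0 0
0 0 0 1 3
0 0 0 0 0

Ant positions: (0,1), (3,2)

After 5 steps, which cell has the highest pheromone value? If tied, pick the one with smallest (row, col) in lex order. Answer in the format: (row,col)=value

Answer: (0,2)=6

Derivation:
Step 1: ant0:(0,1)->E->(0,2) | ant1:(3,2)->N->(2,2)
  grid max=2 at (0,2)
Step 2: ant0:(0,2)->E->(0,3) | ant1:(2,2)->N->(1,2)
  grid max=1 at (0,2)
Step 3: ant0:(0,3)->W->(0,2) | ant1:(1,2)->N->(0,2)
  grid max=4 at (0,2)
Step 4: ant0:(0,2)->E->(0,3) | ant1:(0,2)->E->(0,3)
  grid max=3 at (0,2)
Step 5: ant0:(0,3)->W->(0,2) | ant1:(0,3)->W->(0,2)
  grid max=6 at (0,2)
Final grid:
  0 0 6 2 0
  0 0 0 0 0
  0 0 0 0 0
  0 0 0 0 0
Max pheromone 6 at (0,2)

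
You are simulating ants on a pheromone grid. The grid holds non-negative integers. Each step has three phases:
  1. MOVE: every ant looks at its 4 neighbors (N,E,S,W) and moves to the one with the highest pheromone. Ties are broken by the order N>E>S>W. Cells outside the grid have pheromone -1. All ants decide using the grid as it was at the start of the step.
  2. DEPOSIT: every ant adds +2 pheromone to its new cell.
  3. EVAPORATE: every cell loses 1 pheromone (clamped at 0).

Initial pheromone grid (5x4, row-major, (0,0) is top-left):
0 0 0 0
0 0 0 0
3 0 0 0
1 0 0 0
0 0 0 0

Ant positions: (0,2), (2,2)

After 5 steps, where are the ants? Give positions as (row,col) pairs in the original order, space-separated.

Step 1: ant0:(0,2)->E->(0,3) | ant1:(2,2)->N->(1,2)
  grid max=2 at (2,0)
Step 2: ant0:(0,3)->S->(1,3) | ant1:(1,2)->N->(0,2)
  grid max=1 at (0,2)
Step 3: ant0:(1,3)->N->(0,3) | ant1:(0,2)->E->(0,3)
  grid max=3 at (0,3)
Step 4: ant0:(0,3)->S->(1,3) | ant1:(0,3)->S->(1,3)
  grid max=3 at (1,3)
Step 5: ant0:(1,3)->N->(0,3) | ant1:(1,3)->N->(0,3)
  grid max=5 at (0,3)

(0,3) (0,3)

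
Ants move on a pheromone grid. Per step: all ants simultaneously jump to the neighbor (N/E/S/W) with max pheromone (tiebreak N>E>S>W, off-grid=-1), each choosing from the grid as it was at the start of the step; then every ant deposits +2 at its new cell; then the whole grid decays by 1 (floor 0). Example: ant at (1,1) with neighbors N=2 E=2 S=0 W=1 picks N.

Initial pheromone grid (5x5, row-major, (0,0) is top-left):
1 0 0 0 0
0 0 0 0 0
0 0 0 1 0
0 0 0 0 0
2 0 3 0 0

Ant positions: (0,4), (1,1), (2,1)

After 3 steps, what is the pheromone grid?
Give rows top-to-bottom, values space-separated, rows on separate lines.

After step 1: ants at (1,4),(0,1),(1,1)
  0 1 0 0 0
  0 1 0 0 1
  0 0 0 0 0
  0 0 0 0 0
  1 0 2 0 0
After step 2: ants at (0,4),(1,1),(0,1)
  0 2 0 0 1
  0 2 0 0 0
  0 0 0 0 0
  0 0 0 0 0
  0 0 1 0 0
After step 3: ants at (1,4),(0,1),(1,1)
  0 3 0 0 0
  0 3 0 0 1
  0 0 0 0 0
  0 0 0 0 0
  0 0 0 0 0

0 3 0 0 0
0 3 0 0 1
0 0 0 0 0
0 0 0 0 0
0 0 0 0 0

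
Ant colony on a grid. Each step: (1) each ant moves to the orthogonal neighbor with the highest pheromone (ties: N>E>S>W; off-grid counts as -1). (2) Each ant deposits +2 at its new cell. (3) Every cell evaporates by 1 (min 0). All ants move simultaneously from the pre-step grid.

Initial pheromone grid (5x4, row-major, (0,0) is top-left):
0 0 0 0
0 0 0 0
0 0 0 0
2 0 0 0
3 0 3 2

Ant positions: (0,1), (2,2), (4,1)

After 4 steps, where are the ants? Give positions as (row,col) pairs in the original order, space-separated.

Step 1: ant0:(0,1)->E->(0,2) | ant1:(2,2)->N->(1,2) | ant2:(4,1)->E->(4,2)
  grid max=4 at (4,2)
Step 2: ant0:(0,2)->S->(1,2) | ant1:(1,2)->N->(0,2) | ant2:(4,2)->E->(4,3)
  grid max=3 at (4,2)
Step 3: ant0:(1,2)->N->(0,2) | ant1:(0,2)->S->(1,2) | ant2:(4,3)->W->(4,2)
  grid max=4 at (4,2)
Step 4: ant0:(0,2)->S->(1,2) | ant1:(1,2)->N->(0,2) | ant2:(4,2)->E->(4,3)
  grid max=4 at (0,2)

(1,2) (0,2) (4,3)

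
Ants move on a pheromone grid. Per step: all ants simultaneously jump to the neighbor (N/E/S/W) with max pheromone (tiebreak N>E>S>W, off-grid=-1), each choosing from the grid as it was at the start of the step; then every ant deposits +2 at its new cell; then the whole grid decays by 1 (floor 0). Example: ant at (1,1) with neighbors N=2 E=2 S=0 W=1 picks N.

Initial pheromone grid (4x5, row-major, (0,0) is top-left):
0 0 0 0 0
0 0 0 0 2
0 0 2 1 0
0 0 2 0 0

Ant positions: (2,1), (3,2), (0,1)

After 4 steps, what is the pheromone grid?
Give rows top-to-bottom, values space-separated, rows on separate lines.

After step 1: ants at (2,2),(2,2),(0,2)
  0 0 1 0 0
  0 0 0 0 1
  0 0 5 0 0
  0 0 1 0 0
After step 2: ants at (3,2),(3,2),(0,3)
  0 0 0 1 0
  0 0 0 0 0
  0 0 4 0 0
  0 0 4 0 0
After step 3: ants at (2,2),(2,2),(0,4)
  0 0 0 0 1
  0 0 0 0 0
  0 0 7 0 0
  0 0 3 0 0
After step 4: ants at (3,2),(3,2),(1,4)
  0 0 0 0 0
  0 0 0 0 1
  0 0 6 0 0
  0 0 6 0 0

0 0 0 0 0
0 0 0 0 1
0 0 6 0 0
0 0 6 0 0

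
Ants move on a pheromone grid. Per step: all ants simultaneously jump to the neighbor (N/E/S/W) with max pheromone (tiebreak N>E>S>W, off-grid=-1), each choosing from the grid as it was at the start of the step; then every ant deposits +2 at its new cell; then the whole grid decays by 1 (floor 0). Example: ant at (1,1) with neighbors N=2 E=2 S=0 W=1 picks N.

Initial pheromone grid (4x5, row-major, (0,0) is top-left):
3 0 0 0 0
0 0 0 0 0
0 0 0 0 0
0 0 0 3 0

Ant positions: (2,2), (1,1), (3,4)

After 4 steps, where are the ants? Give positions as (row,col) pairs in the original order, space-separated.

Step 1: ant0:(2,2)->N->(1,2) | ant1:(1,1)->N->(0,1) | ant2:(3,4)->W->(3,3)
  grid max=4 at (3,3)
Step 2: ant0:(1,2)->N->(0,2) | ant1:(0,1)->W->(0,0) | ant2:(3,3)->N->(2,3)
  grid max=3 at (0,0)
Step 3: ant0:(0,2)->E->(0,3) | ant1:(0,0)->E->(0,1) | ant2:(2,3)->S->(3,3)
  grid max=4 at (3,3)
Step 4: ant0:(0,3)->E->(0,4) | ant1:(0,1)->W->(0,0) | ant2:(3,3)->N->(2,3)
  grid max=3 at (0,0)

(0,4) (0,0) (2,3)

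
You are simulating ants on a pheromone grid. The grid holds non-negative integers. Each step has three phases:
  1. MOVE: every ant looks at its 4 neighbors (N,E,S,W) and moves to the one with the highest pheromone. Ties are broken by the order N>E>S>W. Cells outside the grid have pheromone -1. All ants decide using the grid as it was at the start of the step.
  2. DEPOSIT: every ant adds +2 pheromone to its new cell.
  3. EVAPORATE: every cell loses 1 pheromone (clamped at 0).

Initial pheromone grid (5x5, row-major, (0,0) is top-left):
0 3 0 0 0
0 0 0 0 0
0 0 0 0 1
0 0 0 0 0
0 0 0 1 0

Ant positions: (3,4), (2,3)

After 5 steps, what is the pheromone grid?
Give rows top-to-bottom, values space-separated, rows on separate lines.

After step 1: ants at (2,4),(2,4)
  0 2 0 0 0
  0 0 0 0 0
  0 0 0 0 4
  0 0 0 0 0
  0 0 0 0 0
After step 2: ants at (1,4),(1,4)
  0 1 0 0 0
  0 0 0 0 3
  0 0 0 0 3
  0 0 0 0 0
  0 0 0 0 0
After step 3: ants at (2,4),(2,4)
  0 0 0 0 0
  0 0 0 0 2
  0 0 0 0 6
  0 0 0 0 0
  0 0 0 0 0
After step 4: ants at (1,4),(1,4)
  0 0 0 0 0
  0 0 0 0 5
  0 0 0 0 5
  0 0 0 0 0
  0 0 0 0 0
After step 5: ants at (2,4),(2,4)
  0 0 0 0 0
  0 0 0 0 4
  0 0 0 0 8
  0 0 0 0 0
  0 0 0 0 0

0 0 0 0 0
0 0 0 0 4
0 0 0 0 8
0 0 0 0 0
0 0 0 0 0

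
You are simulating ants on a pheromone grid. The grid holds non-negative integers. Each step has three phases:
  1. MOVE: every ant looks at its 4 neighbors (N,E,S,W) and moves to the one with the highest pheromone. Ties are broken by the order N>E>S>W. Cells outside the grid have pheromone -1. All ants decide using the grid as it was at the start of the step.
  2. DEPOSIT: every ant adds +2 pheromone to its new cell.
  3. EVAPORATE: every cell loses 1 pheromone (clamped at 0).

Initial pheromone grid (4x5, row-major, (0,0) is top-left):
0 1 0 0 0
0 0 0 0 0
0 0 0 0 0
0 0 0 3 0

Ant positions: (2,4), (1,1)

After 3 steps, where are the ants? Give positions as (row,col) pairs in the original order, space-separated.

Step 1: ant0:(2,4)->N->(1,4) | ant1:(1,1)->N->(0,1)
  grid max=2 at (0,1)
Step 2: ant0:(1,4)->N->(0,4) | ant1:(0,1)->E->(0,2)
  grid max=1 at (0,1)
Step 3: ant0:(0,4)->S->(1,4) | ant1:(0,2)->W->(0,1)
  grid max=2 at (0,1)

(1,4) (0,1)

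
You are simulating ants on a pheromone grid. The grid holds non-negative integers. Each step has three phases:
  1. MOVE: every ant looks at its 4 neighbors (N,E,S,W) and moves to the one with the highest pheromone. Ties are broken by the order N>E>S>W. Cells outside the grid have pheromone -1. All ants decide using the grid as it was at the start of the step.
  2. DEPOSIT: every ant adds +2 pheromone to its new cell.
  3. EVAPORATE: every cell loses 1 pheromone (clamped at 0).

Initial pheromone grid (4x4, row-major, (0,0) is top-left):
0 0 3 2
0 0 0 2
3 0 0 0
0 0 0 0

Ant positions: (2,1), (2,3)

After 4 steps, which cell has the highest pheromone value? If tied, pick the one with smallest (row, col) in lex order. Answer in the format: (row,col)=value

Step 1: ant0:(2,1)->W->(2,0) | ant1:(2,3)->N->(1,3)
  grid max=4 at (2,0)
Step 2: ant0:(2,0)->N->(1,0) | ant1:(1,3)->N->(0,3)
  grid max=3 at (2,0)
Step 3: ant0:(1,0)->S->(2,0) | ant1:(0,3)->S->(1,3)
  grid max=4 at (2,0)
Step 4: ant0:(2,0)->N->(1,0) | ant1:(1,3)->N->(0,3)
  grid max=3 at (2,0)
Final grid:
  0 0 0 2
  1 0 0 2
  3 0 0 0
  0 0 0 0
Max pheromone 3 at (2,0)

Answer: (2,0)=3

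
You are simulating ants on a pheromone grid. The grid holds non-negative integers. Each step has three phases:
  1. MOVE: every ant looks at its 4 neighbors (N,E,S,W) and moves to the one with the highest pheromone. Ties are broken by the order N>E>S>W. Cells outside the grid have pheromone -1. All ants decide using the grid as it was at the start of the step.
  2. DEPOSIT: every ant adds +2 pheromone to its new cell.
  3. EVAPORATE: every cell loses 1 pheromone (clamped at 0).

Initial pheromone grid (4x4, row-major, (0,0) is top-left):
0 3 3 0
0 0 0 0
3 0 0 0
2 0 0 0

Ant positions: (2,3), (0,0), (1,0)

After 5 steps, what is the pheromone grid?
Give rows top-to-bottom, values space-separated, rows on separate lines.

After step 1: ants at (1,3),(0,1),(2,0)
  0 4 2 0
  0 0 0 1
  4 0 0 0
  1 0 0 0
After step 2: ants at (0,3),(0,2),(3,0)
  0 3 3 1
  0 0 0 0
  3 0 0 0
  2 0 0 0
After step 3: ants at (0,2),(0,1),(2,0)
  0 4 4 0
  0 0 0 0
  4 0 0 0
  1 0 0 0
After step 4: ants at (0,1),(0,2),(3,0)
  0 5 5 0
  0 0 0 0
  3 0 0 0
  2 0 0 0
After step 5: ants at (0,2),(0,1),(2,0)
  0 6 6 0
  0 0 0 0
  4 0 0 0
  1 0 0 0

0 6 6 0
0 0 0 0
4 0 0 0
1 0 0 0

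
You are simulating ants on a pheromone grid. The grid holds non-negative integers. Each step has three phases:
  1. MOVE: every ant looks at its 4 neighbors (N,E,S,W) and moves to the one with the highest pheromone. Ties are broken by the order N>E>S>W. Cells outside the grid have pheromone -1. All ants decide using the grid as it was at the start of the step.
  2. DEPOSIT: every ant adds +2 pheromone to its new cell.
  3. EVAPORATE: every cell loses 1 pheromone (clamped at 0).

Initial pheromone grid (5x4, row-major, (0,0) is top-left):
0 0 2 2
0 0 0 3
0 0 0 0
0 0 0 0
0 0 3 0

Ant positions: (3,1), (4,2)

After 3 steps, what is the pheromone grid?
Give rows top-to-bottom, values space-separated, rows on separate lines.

After step 1: ants at (2,1),(3,2)
  0 0 1 1
  0 0 0 2
  0 1 0 0
  0 0 1 0
  0 0 2 0
After step 2: ants at (1,1),(4,2)
  0 0 0 0
  0 1 0 1
  0 0 0 0
  0 0 0 0
  0 0 3 0
After step 3: ants at (0,1),(3,2)
  0 1 0 0
  0 0 0 0
  0 0 0 0
  0 0 1 0
  0 0 2 0

0 1 0 0
0 0 0 0
0 0 0 0
0 0 1 0
0 0 2 0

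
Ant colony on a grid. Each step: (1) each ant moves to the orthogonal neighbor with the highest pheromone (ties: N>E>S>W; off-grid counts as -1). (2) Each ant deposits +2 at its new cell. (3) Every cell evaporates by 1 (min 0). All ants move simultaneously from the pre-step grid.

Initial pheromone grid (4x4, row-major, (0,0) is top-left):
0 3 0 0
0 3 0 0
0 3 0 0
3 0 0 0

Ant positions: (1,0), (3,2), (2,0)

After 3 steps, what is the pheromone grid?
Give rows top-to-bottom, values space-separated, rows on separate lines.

After step 1: ants at (1,1),(2,2),(2,1)
  0 2 0 0
  0 4 0 0
  0 4 1 0
  2 0 0 0
After step 2: ants at (2,1),(2,1),(1,1)
  0 1 0 0
  0 5 0 0
  0 7 0 0
  1 0 0 0
After step 3: ants at (1,1),(1,1),(2,1)
  0 0 0 0
  0 8 0 0
  0 8 0 0
  0 0 0 0

0 0 0 0
0 8 0 0
0 8 0 0
0 0 0 0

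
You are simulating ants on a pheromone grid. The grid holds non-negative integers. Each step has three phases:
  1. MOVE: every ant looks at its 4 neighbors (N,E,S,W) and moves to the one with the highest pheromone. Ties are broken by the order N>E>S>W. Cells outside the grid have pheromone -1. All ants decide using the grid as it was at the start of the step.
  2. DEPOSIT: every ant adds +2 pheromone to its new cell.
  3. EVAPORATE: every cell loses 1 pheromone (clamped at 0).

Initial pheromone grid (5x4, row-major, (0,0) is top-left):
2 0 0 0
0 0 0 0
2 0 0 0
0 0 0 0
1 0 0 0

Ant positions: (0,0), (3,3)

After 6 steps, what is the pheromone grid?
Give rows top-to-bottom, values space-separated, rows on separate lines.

After step 1: ants at (0,1),(2,3)
  1 1 0 0
  0 0 0 0
  1 0 0 1
  0 0 0 0
  0 0 0 0
After step 2: ants at (0,0),(1,3)
  2 0 0 0
  0 0 0 1
  0 0 0 0
  0 0 0 0
  0 0 0 0
After step 3: ants at (0,1),(0,3)
  1 1 0 1
  0 0 0 0
  0 0 0 0
  0 0 0 0
  0 0 0 0
After step 4: ants at (0,0),(1,3)
  2 0 0 0
  0 0 0 1
  0 0 0 0
  0 0 0 0
  0 0 0 0
After step 5: ants at (0,1),(0,3)
  1 1 0 1
  0 0 0 0
  0 0 0 0
  0 0 0 0
  0 0 0 0
After step 6: ants at (0,0),(1,3)
  2 0 0 0
  0 0 0 1
  0 0 0 0
  0 0 0 0
  0 0 0 0

2 0 0 0
0 0 0 1
0 0 0 0
0 0 0 0
0 0 0 0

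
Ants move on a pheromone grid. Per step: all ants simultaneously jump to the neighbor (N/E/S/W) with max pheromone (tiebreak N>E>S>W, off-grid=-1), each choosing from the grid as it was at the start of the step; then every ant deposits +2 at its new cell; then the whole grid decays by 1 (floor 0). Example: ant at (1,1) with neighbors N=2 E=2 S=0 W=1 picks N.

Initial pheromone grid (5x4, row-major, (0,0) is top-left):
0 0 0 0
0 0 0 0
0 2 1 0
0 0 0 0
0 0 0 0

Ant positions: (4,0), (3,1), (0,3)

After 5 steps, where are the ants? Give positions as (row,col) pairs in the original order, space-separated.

Step 1: ant0:(4,0)->N->(3,0) | ant1:(3,1)->N->(2,1) | ant2:(0,3)->S->(1,3)
  grid max=3 at (2,1)
Step 2: ant0:(3,0)->N->(2,0) | ant1:(2,1)->N->(1,1) | ant2:(1,3)->N->(0,3)
  grid max=2 at (2,1)
Step 3: ant0:(2,0)->E->(2,1) | ant1:(1,1)->S->(2,1) | ant2:(0,3)->S->(1,3)
  grid max=5 at (2,1)
Step 4: ant0:(2,1)->N->(1,1) | ant1:(2,1)->N->(1,1) | ant2:(1,3)->N->(0,3)
  grid max=4 at (2,1)
Step 5: ant0:(1,1)->S->(2,1) | ant1:(1,1)->S->(2,1) | ant2:(0,3)->S->(1,3)
  grid max=7 at (2,1)

(2,1) (2,1) (1,3)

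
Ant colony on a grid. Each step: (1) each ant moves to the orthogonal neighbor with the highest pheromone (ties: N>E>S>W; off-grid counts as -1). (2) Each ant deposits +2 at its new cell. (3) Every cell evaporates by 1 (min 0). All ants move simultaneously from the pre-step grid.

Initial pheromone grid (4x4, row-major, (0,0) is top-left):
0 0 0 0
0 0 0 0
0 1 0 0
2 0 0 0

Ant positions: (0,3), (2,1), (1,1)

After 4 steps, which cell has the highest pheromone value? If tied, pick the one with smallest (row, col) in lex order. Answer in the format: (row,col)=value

Answer: (2,1)=5

Derivation:
Step 1: ant0:(0,3)->S->(1,3) | ant1:(2,1)->N->(1,1) | ant2:(1,1)->S->(2,1)
  grid max=2 at (2,1)
Step 2: ant0:(1,3)->N->(0,3) | ant1:(1,1)->S->(2,1) | ant2:(2,1)->N->(1,1)
  grid max=3 at (2,1)
Step 3: ant0:(0,3)->S->(1,3) | ant1:(2,1)->N->(1,1) | ant2:(1,1)->S->(2,1)
  grid max=4 at (2,1)
Step 4: ant0:(1,3)->N->(0,3) | ant1:(1,1)->S->(2,1) | ant2:(2,1)->N->(1,1)
  grid max=5 at (2,1)
Final grid:
  0 0 0 1
  0 4 0 0
  0 5 0 0
  0 0 0 0
Max pheromone 5 at (2,1)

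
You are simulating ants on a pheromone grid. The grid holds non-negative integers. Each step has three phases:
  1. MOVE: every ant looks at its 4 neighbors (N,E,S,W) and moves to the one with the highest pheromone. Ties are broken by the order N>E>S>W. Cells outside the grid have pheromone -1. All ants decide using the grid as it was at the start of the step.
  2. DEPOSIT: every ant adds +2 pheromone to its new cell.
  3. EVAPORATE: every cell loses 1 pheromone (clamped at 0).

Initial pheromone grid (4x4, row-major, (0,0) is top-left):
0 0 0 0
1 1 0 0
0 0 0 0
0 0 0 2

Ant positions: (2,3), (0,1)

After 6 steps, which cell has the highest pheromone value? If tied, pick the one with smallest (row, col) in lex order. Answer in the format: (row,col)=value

Step 1: ant0:(2,3)->S->(3,3) | ant1:(0,1)->S->(1,1)
  grid max=3 at (3,3)
Step 2: ant0:(3,3)->N->(2,3) | ant1:(1,1)->N->(0,1)
  grid max=2 at (3,3)
Step 3: ant0:(2,3)->S->(3,3) | ant1:(0,1)->S->(1,1)
  grid max=3 at (3,3)
Step 4: ant0:(3,3)->N->(2,3) | ant1:(1,1)->N->(0,1)
  grid max=2 at (3,3)
Step 5: ant0:(2,3)->S->(3,3) | ant1:(0,1)->S->(1,1)
  grid max=3 at (3,3)
Step 6: ant0:(3,3)->N->(2,3) | ant1:(1,1)->N->(0,1)
  grid max=2 at (3,3)
Final grid:
  0 1 0 0
  0 1 0 0
  0 0 0 1
  0 0 0 2
Max pheromone 2 at (3,3)

Answer: (3,3)=2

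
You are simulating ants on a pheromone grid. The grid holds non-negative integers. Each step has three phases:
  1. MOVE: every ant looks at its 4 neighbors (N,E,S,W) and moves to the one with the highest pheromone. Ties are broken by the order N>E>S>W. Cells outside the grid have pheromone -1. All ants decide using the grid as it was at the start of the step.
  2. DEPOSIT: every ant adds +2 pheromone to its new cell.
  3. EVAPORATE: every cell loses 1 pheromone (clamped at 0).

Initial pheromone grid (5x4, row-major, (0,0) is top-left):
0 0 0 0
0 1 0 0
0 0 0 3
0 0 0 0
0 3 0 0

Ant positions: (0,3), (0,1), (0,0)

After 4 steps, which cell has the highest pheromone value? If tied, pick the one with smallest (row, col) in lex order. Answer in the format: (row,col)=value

Answer: (1,1)=5

Derivation:
Step 1: ant0:(0,3)->S->(1,3) | ant1:(0,1)->S->(1,1) | ant2:(0,0)->E->(0,1)
  grid max=2 at (1,1)
Step 2: ant0:(1,3)->S->(2,3) | ant1:(1,1)->N->(0,1) | ant2:(0,1)->S->(1,1)
  grid max=3 at (1,1)
Step 3: ant0:(2,3)->N->(1,3) | ant1:(0,1)->S->(1,1) | ant2:(1,1)->N->(0,1)
  grid max=4 at (1,1)
Step 4: ant0:(1,3)->S->(2,3) | ant1:(1,1)->N->(0,1) | ant2:(0,1)->S->(1,1)
  grid max=5 at (1,1)
Final grid:
  0 4 0 0
  0 5 0 0
  0 0 0 3
  0 0 0 0
  0 0 0 0
Max pheromone 5 at (1,1)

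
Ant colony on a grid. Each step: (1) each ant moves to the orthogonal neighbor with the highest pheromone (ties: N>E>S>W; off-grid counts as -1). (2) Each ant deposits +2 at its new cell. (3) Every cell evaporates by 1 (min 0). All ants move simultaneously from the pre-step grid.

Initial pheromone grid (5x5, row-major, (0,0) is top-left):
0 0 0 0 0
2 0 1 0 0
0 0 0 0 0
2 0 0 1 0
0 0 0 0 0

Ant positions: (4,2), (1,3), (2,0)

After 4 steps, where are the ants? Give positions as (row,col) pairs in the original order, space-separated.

Step 1: ant0:(4,2)->N->(3,2) | ant1:(1,3)->W->(1,2) | ant2:(2,0)->N->(1,0)
  grid max=3 at (1,0)
Step 2: ant0:(3,2)->N->(2,2) | ant1:(1,2)->N->(0,2) | ant2:(1,0)->N->(0,0)
  grid max=2 at (1,0)
Step 3: ant0:(2,2)->N->(1,2) | ant1:(0,2)->S->(1,2) | ant2:(0,0)->S->(1,0)
  grid max=4 at (1,2)
Step 4: ant0:(1,2)->N->(0,2) | ant1:(1,2)->N->(0,2) | ant2:(1,0)->N->(0,0)
  grid max=3 at (0,2)

(0,2) (0,2) (0,0)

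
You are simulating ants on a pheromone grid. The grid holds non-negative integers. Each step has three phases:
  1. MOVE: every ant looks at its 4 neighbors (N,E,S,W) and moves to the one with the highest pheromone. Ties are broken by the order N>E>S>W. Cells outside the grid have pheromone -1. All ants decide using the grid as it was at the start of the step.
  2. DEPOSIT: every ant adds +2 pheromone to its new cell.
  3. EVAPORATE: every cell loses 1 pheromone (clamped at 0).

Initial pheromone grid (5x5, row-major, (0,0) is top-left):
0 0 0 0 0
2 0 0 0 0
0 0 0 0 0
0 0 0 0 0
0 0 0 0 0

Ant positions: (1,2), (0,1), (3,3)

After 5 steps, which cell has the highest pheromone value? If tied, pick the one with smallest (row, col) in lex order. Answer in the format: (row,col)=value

Step 1: ant0:(1,2)->N->(0,2) | ant1:(0,1)->E->(0,2) | ant2:(3,3)->N->(2,3)
  grid max=3 at (0,2)
Step 2: ant0:(0,2)->E->(0,3) | ant1:(0,2)->E->(0,3) | ant2:(2,3)->N->(1,3)
  grid max=3 at (0,3)
Step 3: ant0:(0,3)->W->(0,2) | ant1:(0,3)->W->(0,2) | ant2:(1,3)->N->(0,3)
  grid max=5 at (0,2)
Step 4: ant0:(0,2)->E->(0,3) | ant1:(0,2)->E->(0,3) | ant2:(0,3)->W->(0,2)
  grid max=7 at (0,3)
Step 5: ant0:(0,3)->W->(0,2) | ant1:(0,3)->W->(0,2) | ant2:(0,2)->E->(0,3)
  grid max=9 at (0,2)
Final grid:
  0 0 9 8 0
  0 0 0 0 0
  0 0 0 0 0
  0 0 0 0 0
  0 0 0 0 0
Max pheromone 9 at (0,2)

Answer: (0,2)=9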